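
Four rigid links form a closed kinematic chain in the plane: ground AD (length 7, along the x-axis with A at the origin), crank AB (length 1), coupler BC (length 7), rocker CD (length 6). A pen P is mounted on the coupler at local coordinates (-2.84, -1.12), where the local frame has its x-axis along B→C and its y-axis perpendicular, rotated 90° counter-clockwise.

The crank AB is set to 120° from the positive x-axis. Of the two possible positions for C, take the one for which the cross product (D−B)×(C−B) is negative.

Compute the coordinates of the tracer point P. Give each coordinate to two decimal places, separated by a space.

-3.04 2.56

A=(0,0), D=(7.00,0)
B = A + 1.00·(cos120°, sin120°) = (-0.5000, 0.8660)
|BD| = 7.5498
circle(B,7.00) ∩ circle(D,6.00): a=4.6359, h=5.2449
  candidates: C₊=(4.7069,5.5445) cross=39.598; C₋=(3.5036,-4.8760) cross=-39.598
  mode - wants cross < 0 → take C=(3.5036,-4.8760) (cross=-39.598)
ex = (C−B)/|BC| = (0.5719,-0.8203); ey = (0.8203,0.5719)
P = B + -2.84·ex + -1.12·ey = (-3.0431,2.5551)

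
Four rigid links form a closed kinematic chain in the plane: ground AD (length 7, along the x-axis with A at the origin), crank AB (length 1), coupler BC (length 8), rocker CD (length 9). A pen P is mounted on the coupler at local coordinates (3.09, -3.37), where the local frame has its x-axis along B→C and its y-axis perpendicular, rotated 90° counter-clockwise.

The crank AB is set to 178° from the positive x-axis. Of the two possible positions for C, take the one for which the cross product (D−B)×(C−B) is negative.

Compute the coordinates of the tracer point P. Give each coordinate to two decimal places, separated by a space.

A=(0,0), D=(7.00,0)
B = A + 1.00·(cos178°, sin178°) = (-0.9994, 0.0349)
|BD| = 7.9995
circle(B,8.00) ∩ circle(D,9.00): a=2.9372, h=7.4413
  candidates: C₊=(1.9702,7.4633) cross=59.527; C₋=(1.9053,-7.4192) cross=-59.527
  mode - wants cross < 0 → take C=(1.9053,-7.4192) (cross=-59.527)
ex = (C−B)/|BC| = (0.3631,-0.9318); ey = (0.9318,0.3631)
P = B + 3.09·ex + -3.37·ey = (-3.0175,-4.0678)

-3.02 -4.07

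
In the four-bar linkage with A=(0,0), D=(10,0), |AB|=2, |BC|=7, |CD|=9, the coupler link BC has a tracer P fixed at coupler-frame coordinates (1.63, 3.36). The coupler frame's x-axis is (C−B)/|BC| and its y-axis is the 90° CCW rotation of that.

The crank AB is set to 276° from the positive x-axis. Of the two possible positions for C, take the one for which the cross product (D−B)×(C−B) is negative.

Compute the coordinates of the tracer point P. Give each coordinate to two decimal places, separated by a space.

3.82 -1.05

A=(0,0), D=(10.00,0)
B = A + 2.00·(cos276°, sin276°) = (0.2091, -1.9890)
|BD| = 9.9909
circle(B,7.00) ∩ circle(D,9.00): a=3.3940, h=6.1221
  candidates: C₊=(2.3163,4.6862) cross=61.166; C₋=(4.7540,-7.3129) cross=-61.166
  mode - wants cross < 0 → take C=(4.7540,-7.3129) (cross=-61.166)
ex = (C−B)/|BC| = (0.6493,-0.7606); ey = (0.7606,0.6493)
P = B + 1.63·ex + 3.36·ey = (3.8228,-1.0472)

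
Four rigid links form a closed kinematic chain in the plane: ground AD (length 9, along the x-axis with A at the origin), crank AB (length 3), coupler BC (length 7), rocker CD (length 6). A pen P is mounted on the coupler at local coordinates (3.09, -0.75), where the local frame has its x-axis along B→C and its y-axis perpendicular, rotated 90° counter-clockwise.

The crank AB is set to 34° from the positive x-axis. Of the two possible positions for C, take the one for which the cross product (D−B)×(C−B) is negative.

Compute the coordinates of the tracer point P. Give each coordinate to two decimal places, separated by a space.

A=(0,0), D=(9.00,0)
B = A + 3.00·(cos34°, sin34°) = (2.4871, 1.6776)
|BD| = 6.7255
circle(B,7.00) ∩ circle(D,6.00): a=4.3292, h=5.5007
  candidates: C₊=(8.0516,5.9246) cross=36.995; C₋=(5.3074,-4.7291) cross=-36.995
  mode - wants cross < 0 → take C=(5.3074,-4.7291) (cross=-36.995)
ex = (C−B)/|BC| = (0.4029,-0.9152); ey = (0.9152,0.4029)
P = B + 3.09·ex + -0.75·ey = (3.0456,-1.4527)

3.05 -1.45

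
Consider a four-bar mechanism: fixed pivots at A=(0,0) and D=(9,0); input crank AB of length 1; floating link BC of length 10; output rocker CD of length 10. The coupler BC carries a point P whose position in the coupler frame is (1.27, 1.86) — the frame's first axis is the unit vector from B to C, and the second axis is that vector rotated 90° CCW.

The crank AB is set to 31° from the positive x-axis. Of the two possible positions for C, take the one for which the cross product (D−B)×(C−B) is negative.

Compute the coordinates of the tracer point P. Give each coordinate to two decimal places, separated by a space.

A=(0,0), D=(9.00,0)
B = A + 1.00·(cos31°, sin31°) = (0.8572, 0.5150)
|BD| = 8.1591
circle(B,10.00) ∩ circle(D,10.00): a=4.0796, h=9.1300
  candidates: C₊=(5.5049,9.3693) cross=74.493; C₋=(4.3523,-8.8543) cross=-74.493
  mode - wants cross < 0 → take C=(4.3523,-8.8543) (cross=-74.493)
ex = (C−B)/|BC| = (0.3495,-0.9369); ey = (0.9369,0.3495)
P = B + 1.27·ex + 1.86·ey = (3.0437,-0.0248)

3.04 -0.02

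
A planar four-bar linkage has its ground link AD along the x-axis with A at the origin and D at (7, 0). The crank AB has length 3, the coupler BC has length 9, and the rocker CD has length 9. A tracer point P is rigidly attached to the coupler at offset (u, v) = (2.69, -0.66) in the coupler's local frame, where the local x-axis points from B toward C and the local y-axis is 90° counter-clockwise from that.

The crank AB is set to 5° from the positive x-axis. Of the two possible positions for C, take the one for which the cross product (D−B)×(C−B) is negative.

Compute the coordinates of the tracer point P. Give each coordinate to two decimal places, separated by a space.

A=(0,0), D=(7.00,0)
B = A + 3.00·(cos5°, sin5°) = (2.9886, 0.2615)
|BD| = 4.0199
circle(B,9.00) ∩ circle(D,9.00): a=2.0100, h=8.7727
  candidates: C₊=(5.5649,8.8848) cross=35.266; C₋=(4.4237,-8.6234) cross=-35.266
  mode - wants cross < 0 → take C=(4.4237,-8.6234) (cross=-35.266)
ex = (C−B)/|BC| = (0.1595,-0.9872); ey = (0.9872,0.1595)
P = B + 2.69·ex + -0.66·ey = (2.7660,-2.4994)

2.77 -2.50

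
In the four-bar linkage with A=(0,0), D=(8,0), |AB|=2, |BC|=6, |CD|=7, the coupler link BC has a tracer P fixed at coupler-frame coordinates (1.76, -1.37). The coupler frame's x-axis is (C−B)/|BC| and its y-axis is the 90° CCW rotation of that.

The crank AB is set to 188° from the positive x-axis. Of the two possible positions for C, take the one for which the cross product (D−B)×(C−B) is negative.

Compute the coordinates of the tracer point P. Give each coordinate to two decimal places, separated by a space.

-1.59 -2.47

A=(0,0), D=(8.00,0)
B = A + 2.00·(cos188°, sin188°) = (-1.9805, -0.2783)
|BD| = 9.9844
circle(B,6.00) ∩ circle(D,7.00): a=4.3412, h=4.1417
  candidates: C₊=(2.2435,3.9828) cross=41.353; C₋=(2.4744,-4.2975) cross=-41.353
  mode - wants cross < 0 → take C=(2.4744,-4.2975) (cross=-41.353)
ex = (C−B)/|BC| = (0.7425,-0.6699); ey = (0.6699,0.7425)
P = B + 1.76·ex + -1.37·ey = (-1.5914,-2.4745)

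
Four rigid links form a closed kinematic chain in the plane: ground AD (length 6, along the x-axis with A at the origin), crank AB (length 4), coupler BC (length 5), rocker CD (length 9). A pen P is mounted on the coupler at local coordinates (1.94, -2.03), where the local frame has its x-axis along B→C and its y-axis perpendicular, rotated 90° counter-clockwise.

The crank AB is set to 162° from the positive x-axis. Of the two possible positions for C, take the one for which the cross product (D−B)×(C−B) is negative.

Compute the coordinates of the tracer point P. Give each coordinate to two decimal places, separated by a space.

-5.15 -1.23

A=(0,0), D=(6.00,0)
B = A + 4.00·(cos162°, sin162°) = (-3.8042, 1.2361)
|BD| = 9.8818
circle(B,5.00) ∩ circle(D,9.00): a=2.1074, h=4.5342
  candidates: C₊=(-1.1462,5.4710) cross=44.806; C₋=(-2.2805,-3.5261) cross=-44.806
  mode - wants cross < 0 → take C=(-2.2805,-3.5261) (cross=-44.806)
ex = (C−B)/|BC| = (0.3047,-0.9524); ey = (0.9524,0.3047)
P = B + 1.94·ex + -2.03·ey = (-5.1465,-1.2303)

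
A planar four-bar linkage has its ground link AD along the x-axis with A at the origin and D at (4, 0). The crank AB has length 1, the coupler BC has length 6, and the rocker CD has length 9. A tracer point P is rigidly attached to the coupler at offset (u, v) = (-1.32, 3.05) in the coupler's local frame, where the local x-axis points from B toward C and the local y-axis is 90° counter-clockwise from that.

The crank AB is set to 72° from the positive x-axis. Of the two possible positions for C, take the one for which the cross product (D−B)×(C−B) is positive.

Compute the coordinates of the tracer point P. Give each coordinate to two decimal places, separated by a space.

A=(0,0), D=(4.00,0)
B = A + 1.00·(cos72°, sin72°) = (0.3090, 0.9511)
|BD| = 3.8115
circle(B,6.00) ∩ circle(D,9.00): a=-3.9973, h=4.4745
  candidates: C₊=(-2.4454,6.2815) cross=17.055; C₋=(-4.6784,-2.3845) cross=-17.055
  mode + wants cross > 0 → take C=(-2.4454,6.2815) (cross=17.055)
ex = (C−B)/|BC| = (-0.4591,0.8884); ey = (-0.8884,-0.4591)
P = B + -1.32·ex + 3.05·ey = (-1.7946,-1.6218)

-1.79 -1.62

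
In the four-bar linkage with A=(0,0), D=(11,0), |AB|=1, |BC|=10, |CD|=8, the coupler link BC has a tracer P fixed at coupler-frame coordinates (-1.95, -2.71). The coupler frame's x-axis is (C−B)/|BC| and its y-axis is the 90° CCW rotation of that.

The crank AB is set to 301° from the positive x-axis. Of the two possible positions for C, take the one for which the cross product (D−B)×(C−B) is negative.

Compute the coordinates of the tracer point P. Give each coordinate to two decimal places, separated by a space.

A=(0,0), D=(11.00,0)
B = A + 1.00·(cos301°, sin301°) = (0.5150, -0.8572)
|BD| = 10.5199
circle(B,10.00) ∩ circle(D,8.00): a=6.9710, h=7.1697
  candidates: C₊=(6.8787,6.8567) cross=75.425; C₋=(8.0471,-7.4351) cross=-75.425
  mode - wants cross < 0 → take C=(8.0471,-7.4351) (cross=-75.425)
ex = (C−B)/|BC| = (0.7532,-0.6578); ey = (0.6578,0.7532)
P = B + -1.95·ex + -2.71·ey = (-2.7363,-1.6157)

-2.74 -1.62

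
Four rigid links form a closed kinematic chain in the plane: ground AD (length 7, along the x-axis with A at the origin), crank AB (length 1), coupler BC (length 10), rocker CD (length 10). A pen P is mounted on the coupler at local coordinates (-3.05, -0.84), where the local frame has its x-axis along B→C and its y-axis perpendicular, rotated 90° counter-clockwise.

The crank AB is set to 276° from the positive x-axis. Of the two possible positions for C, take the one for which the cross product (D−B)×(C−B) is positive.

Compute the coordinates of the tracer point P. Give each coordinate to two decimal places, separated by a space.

0.28 -4.15

A=(0,0), D=(7.00,0)
B = A + 1.00·(cos276°, sin276°) = (0.1045, -0.9945)
|BD| = 6.9668
circle(B,10.00) ∩ circle(D,10.00): a=3.4834, h=9.3737
  candidates: C₊=(2.2142,8.7804) cross=65.305; C₋=(4.8904,-9.7749) cross=-65.305
  mode + wants cross > 0 → take C=(2.2142,8.7804) (cross=65.305)
ex = (C−B)/|BC| = (0.2110,0.9775); ey = (-0.9775,0.2110)
P = B + -3.05·ex + -0.84·ey = (0.2822,-4.1531)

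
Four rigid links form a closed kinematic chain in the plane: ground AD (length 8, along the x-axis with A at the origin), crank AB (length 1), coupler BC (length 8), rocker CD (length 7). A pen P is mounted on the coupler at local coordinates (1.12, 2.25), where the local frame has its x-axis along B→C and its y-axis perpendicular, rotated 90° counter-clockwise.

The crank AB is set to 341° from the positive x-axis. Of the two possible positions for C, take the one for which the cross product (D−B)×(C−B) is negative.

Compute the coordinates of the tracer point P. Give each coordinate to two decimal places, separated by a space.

A=(0,0), D=(8.00,0)
B = A + 1.00·(cos341°, sin341°) = (0.9455, -0.3256)
|BD| = 7.0620
circle(B,8.00) ∩ circle(D,7.00): a=4.5930, h=6.5501
  candidates: C₊=(5.2317,6.4293) cross=46.257; C₋=(5.8356,-6.6570) cross=-46.257
  mode - wants cross < 0 → take C=(5.8356,-6.6570) (cross=-46.257)
ex = (C−B)/|BC| = (0.6113,-0.7914); ey = (0.7914,0.6113)
P = B + 1.12·ex + 2.25·ey = (3.4108,0.1634)

3.41 0.16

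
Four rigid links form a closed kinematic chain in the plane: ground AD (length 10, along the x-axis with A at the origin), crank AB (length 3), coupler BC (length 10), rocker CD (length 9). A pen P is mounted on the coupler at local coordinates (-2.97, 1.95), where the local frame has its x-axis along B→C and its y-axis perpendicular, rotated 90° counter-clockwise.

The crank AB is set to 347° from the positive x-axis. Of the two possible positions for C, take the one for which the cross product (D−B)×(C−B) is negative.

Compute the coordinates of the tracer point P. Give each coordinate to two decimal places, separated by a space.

2.83 2.88

A=(0,0), D=(10.00,0)
B = A + 3.00·(cos347°, sin347°) = (2.9231, -0.6749)
|BD| = 7.1090
circle(B,10.00) ∩ circle(D,9.00): a=4.8908, h=8.7224
  candidates: C₊=(6.9638,8.4724) cross=62.007; C₋=(8.6199,-8.8935) cross=-62.007
  mode - wants cross < 0 → take C=(8.6199,-8.8935) (cross=-62.007)
ex = (C−B)/|BC| = (0.5697,-0.8219); ey = (0.8219,0.5697)
P = B + -2.97·ex + 1.95·ey = (2.8338,2.8770)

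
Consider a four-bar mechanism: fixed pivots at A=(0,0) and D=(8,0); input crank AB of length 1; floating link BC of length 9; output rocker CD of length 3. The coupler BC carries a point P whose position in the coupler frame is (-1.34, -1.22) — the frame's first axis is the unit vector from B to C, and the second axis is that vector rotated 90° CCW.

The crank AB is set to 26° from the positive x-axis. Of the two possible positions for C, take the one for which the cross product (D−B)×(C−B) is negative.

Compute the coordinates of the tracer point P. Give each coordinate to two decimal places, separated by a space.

A=(0,0), D=(8.00,0)
B = A + 1.00·(cos26°, sin26°) = (0.8988, 0.4384)
|BD| = 7.1147
circle(B,9.00) ∩ circle(D,3.00): a=8.6173, h=2.5966
  candidates: C₊=(9.6597,2.4991) cross=18.474; C₋=(9.3397,-2.6842) cross=-18.474
  mode - wants cross < 0 → take C=(9.3397,-2.6842) (cross=-18.474)
ex = (C−B)/|BC| = (0.9379,-0.3470); ey = (0.3470,0.9379)
P = B + -1.34·ex + -1.22·ey = (-0.7813,-0.2409)

-0.78 -0.24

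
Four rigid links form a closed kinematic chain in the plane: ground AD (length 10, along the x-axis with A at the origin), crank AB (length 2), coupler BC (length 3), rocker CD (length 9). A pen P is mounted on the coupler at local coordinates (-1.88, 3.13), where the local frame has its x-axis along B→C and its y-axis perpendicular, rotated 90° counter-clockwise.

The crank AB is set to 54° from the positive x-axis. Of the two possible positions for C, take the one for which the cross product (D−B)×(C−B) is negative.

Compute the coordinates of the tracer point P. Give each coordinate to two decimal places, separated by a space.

A=(0,0), D=(10.00,0)
B = A + 2.00·(cos54°, sin54°) = (1.1756, 1.6180)
|BD| = 8.9715
circle(B,3.00) ∩ circle(D,9.00): a=0.4731, h=2.9625
  candidates: C₊=(2.1752,4.4466) cross=26.578; C₋=(1.1066,-1.3812) cross=-26.578
  mode - wants cross < 0 → take C=(1.1066,-1.3812) (cross=-26.578)
ex = (C−B)/|BC| = (-0.0230,-0.9997); ey = (0.9997,-0.0230)
P = B + -1.88·ex + 3.13·ey = (4.3480,3.4256)

4.35 3.43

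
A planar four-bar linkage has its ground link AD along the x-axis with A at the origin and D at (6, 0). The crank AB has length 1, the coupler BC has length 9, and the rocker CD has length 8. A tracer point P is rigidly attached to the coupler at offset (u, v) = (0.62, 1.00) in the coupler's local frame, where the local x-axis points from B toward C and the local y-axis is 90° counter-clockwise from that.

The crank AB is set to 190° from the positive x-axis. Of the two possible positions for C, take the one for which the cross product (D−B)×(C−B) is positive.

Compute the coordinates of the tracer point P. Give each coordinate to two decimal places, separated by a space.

-1.54 0.86

A=(0,0), D=(6.00,0)
B = A + 1.00·(cos190°, sin190°) = (-0.9848, -0.1736)
|BD| = 6.9870
circle(B,9.00) ∩ circle(D,8.00): a=4.7100, h=7.6691
  candidates: C₊=(3.5332,7.6102) cross=53.584; C₋=(3.9144,-7.7234) cross=-53.584
  mode + wants cross > 0 → take C=(3.5332,7.6102) (cross=53.584)
ex = (C−B)/|BC| = (0.5020,0.8649); ey = (-0.8649,0.5020)
P = B + 0.62·ex + 1.00·ey = (-1.5384,0.8646)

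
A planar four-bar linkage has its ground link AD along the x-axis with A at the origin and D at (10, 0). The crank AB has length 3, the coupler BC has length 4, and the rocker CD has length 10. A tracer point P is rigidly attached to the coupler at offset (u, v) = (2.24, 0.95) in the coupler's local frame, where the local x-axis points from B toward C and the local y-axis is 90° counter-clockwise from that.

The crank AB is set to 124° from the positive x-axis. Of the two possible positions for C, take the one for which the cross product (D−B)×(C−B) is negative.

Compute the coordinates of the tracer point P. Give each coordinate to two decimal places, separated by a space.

A=(0,0), D=(10.00,0)
B = A + 3.00·(cos124°, sin124°) = (-1.6776, 2.4871)
|BD| = 11.9395
circle(B,4.00) ∩ circle(D,10.00): a=2.4520, h=3.1603
  candidates: C₊=(1.3790,5.0673) cross=37.733; C₋=(0.0623,-1.1147) cross=-37.733
  mode - wants cross < 0 → take C=(0.0623,-1.1147) (cross=-37.733)
ex = (C−B)/|BC| = (0.4350,-0.9004); ey = (0.9004,0.4350)
P = B + 2.24·ex + 0.95·ey = (0.1522,0.8833)

0.15 0.88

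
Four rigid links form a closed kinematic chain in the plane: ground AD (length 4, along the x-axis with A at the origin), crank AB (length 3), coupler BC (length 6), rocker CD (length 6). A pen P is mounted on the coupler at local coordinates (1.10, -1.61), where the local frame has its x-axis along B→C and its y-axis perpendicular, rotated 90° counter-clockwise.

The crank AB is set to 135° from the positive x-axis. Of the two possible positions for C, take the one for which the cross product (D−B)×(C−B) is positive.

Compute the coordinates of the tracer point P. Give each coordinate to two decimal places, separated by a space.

-0.26 1.54

A=(0,0), D=(4.00,0)
B = A + 3.00·(cos135°, sin135°) = (-2.1213, 2.1213)
|BD| = 6.4785
circle(B,6.00) ∩ circle(D,6.00): a=3.2392, h=5.0505
  candidates: C₊=(2.5931,5.8327) cross=32.719; C₋=(-0.7144,-3.7114) cross=-32.719
  mode + wants cross > 0 → take C=(2.5931,5.8327) (cross=32.719)
ex = (C−B)/|BC| = (0.7857,0.6186); ey = (-0.6186,0.7857)
P = B + 1.10·ex + -1.61·ey = (-0.2611,1.5367)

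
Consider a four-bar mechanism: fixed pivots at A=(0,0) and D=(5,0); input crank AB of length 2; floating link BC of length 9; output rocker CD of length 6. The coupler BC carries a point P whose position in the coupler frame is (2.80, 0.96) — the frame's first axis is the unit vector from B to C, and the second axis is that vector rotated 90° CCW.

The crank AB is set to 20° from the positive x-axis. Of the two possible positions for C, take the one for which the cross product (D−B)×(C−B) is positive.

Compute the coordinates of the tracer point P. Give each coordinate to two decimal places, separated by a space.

4.61 1.83

A=(0,0), D=(5.00,0)
B = A + 2.00·(cos20°, sin20°) = (1.8794, 0.6840)
|BD| = 3.1947
circle(B,9.00) ∩ circle(D,6.00): a=8.6403, h=2.5191
  candidates: C₊=(10.8586,1.2947) cross=8.048; C₋=(9.7799,-3.6267) cross=-8.048
  mode + wants cross > 0 → take C=(10.8586,1.2947) (cross=8.048)
ex = (C−B)/|BC| = (0.9977,0.0679); ey = (-0.0679,0.9977)
P = B + 2.80·ex + 0.96·ey = (4.6078,1.8318)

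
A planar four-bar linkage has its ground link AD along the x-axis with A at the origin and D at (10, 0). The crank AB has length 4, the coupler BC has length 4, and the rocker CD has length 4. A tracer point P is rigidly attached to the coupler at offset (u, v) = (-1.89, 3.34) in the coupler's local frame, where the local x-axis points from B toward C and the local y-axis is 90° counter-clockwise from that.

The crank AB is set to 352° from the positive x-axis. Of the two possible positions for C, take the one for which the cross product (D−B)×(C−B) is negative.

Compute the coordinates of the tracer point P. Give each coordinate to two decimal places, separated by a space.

4.36 3.26

A=(0,0), D=(10.00,0)
B = A + 4.00·(cos352°, sin352°) = (3.9611, -0.5567)
|BD| = 6.0645
circle(B,4.00) ∩ circle(D,4.00): a=3.0323, h=2.6087
  candidates: C₊=(6.7411,2.3193) cross=15.821; C₋=(7.2200,-2.8760) cross=-15.821
  mode - wants cross < 0 → take C=(7.2200,-2.8760) (cross=-15.821)
ex = (C−B)/|BC| = (0.8147,-0.5798); ey = (0.5798,0.8147)
P = B + -1.89·ex + 3.34·ey = (4.3579,3.2604)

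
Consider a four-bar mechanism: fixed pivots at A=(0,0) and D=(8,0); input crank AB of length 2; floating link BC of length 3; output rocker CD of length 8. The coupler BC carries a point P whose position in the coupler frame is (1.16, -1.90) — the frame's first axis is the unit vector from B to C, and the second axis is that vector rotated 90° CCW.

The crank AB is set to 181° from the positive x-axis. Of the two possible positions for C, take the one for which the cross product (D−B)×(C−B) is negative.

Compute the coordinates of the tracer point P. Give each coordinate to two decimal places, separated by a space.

-2.38 -2.23

A=(0,0), D=(8.00,0)
B = A + 2.00·(cos181°, sin181°) = (-1.9997, -0.0349)
|BD| = 9.9998
circle(B,3.00) ∩ circle(D,8.00): a=2.2498, h=1.9845
  candidates: C₊=(0.2432,1.9575) cross=19.845; C₋=(0.2570,-2.0116) cross=-19.845
  mode - wants cross < 0 → take C=(0.2570,-2.0116) (cross=-19.845)
ex = (C−B)/|BC| = (0.7522,-0.6589); ey = (0.6589,0.7522)
P = B + 1.16·ex + -1.90·ey = (-2.3790,-2.2285)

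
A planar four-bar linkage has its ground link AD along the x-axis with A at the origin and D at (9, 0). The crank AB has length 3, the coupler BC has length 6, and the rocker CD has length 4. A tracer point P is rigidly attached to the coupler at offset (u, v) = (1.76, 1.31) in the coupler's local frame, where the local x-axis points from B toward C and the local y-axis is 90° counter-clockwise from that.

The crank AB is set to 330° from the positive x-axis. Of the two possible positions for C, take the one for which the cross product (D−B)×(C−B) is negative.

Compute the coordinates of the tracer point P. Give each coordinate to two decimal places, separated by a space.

A=(0,0), D=(9.00,0)
B = A + 3.00·(cos330°, sin330°) = (2.5981, -1.5000)
|BD| = 6.5753
circle(B,6.00) ∩ circle(D,4.00): a=4.8085, h=3.5886
  candidates: C₊=(6.4611,3.0910) cross=23.596; C₋=(8.0984,-3.8971) cross=-23.596
  mode - wants cross < 0 → take C=(8.0984,-3.8971) (cross=-23.596)
ex = (C−B)/|BC| = (0.9167,-0.3995); ey = (0.3995,0.9167)
P = B + 1.76·ex + 1.31·ey = (4.7349,-1.0022)

4.73 -1.00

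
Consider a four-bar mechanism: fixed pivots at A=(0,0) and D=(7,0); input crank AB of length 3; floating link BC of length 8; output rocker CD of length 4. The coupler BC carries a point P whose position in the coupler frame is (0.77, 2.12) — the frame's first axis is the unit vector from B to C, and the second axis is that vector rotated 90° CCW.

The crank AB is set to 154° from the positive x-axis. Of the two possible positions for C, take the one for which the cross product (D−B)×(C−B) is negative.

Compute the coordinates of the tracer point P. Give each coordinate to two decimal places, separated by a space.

-0.94 2.73

A=(0,0), D=(7.00,0)
B = A + 3.00·(cos154°, sin154°) = (-2.6964, 1.3151)
|BD| = 9.7852
circle(B,8.00) ∩ circle(D,4.00): a=7.3453, h=3.1697
  candidates: C₊=(5.0083,3.4689) cross=31.016; C₋=(4.1562,-2.8130) cross=-31.016
  mode - wants cross < 0 → take C=(4.1562,-2.8130) (cross=-31.016)
ex = (C−B)/|BC| = (0.8566,-0.5160); ey = (0.5160,0.8566)
P = B + 0.77·ex + 2.12·ey = (-0.9429,2.7337)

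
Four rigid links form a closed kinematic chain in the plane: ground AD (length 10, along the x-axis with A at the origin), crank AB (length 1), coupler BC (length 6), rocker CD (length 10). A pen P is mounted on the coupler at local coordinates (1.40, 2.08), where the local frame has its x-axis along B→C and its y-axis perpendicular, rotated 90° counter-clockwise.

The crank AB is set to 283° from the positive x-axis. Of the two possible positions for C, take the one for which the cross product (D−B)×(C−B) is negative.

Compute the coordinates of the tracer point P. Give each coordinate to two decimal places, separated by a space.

A=(0,0), D=(10.00,0)
B = A + 1.00·(cos283°, sin283°) = (0.2250, -0.9744)
|BD| = 9.8235
circle(B,6.00) ∩ circle(D,10.00): a=1.6542, h=5.7674
  candidates: C₊=(1.2990,4.9287) cross=56.656; C₋=(2.4431,-6.5493) cross=-56.656
  mode - wants cross < 0 → take C=(2.4431,-6.5493) (cross=-56.656)
ex = (C−B)/|BC| = (0.3697,-0.9292); ey = (0.9292,0.3697)
P = B + 1.40·ex + 2.08·ey = (2.6752,-1.5062)

2.68 -1.51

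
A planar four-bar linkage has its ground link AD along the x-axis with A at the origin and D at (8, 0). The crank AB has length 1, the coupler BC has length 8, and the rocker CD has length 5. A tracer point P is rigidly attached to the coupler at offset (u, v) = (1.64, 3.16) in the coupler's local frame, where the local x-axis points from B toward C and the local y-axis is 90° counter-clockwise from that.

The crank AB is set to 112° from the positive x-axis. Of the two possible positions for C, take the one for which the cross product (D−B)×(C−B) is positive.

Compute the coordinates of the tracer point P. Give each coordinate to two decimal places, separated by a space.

A=(0,0), D=(8.00,0)
B = A + 1.00·(cos112°, sin112°) = (-0.3746, 0.9272)
|BD| = 8.4258
circle(B,8.00) ∩ circle(D,5.00): a=6.5272, h=4.6255
  candidates: C₊=(6.6220,4.8064) cross=38.974; C₋=(5.6040,-4.3885) cross=-38.974
  mode + wants cross > 0 → take C=(6.6220,4.8064) (cross=38.974)
ex = (C−B)/|BC| = (0.8746,0.4849); ey = (-0.4849,0.8746)
P = B + 1.64·ex + 3.16·ey = (-0.4726,4.4861)

-0.47 4.49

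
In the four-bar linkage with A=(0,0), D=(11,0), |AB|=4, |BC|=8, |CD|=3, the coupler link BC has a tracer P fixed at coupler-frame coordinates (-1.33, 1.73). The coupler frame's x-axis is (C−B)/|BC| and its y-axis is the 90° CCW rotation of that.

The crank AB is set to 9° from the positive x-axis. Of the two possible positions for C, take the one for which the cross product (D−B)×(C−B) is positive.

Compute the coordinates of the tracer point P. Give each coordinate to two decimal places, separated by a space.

A=(0,0), D=(11.00,0)
B = A + 4.00·(cos9°, sin9°) = (3.9508, 0.6257)
|BD| = 7.0770
circle(B,8.00) ∩ circle(D,3.00): a=7.4243, h=2.9798
  candidates: C₊=(11.6095,2.9374) cross=21.088; C₋=(11.0825,-2.9989) cross=-21.088
  mode + wants cross > 0 → take C=(11.6095,2.9374) (cross=21.088)
ex = (C−B)/|BC| = (0.9573,0.2890); ey = (-0.2890,0.9573)
P = B + -1.33·ex + 1.73·ey = (2.1776,1.8976)

2.18 1.90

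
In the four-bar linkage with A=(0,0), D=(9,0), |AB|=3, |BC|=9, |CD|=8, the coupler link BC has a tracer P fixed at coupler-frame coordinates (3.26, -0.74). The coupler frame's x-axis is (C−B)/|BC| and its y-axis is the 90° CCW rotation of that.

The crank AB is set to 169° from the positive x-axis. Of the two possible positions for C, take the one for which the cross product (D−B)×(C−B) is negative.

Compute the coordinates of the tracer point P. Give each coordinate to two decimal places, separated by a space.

-1.15 -2.25

A=(0,0), D=(9.00,0)
B = A + 3.00·(cos169°, sin169°) = (-2.9449, 0.5724)
|BD| = 11.9586
circle(B,9.00) ∩ circle(D,8.00): a=6.6901, h=6.0202
  candidates: C₊=(4.0257,6.2655) cross=71.993; C₋=(3.4494,-5.7611) cross=-71.993
  mode - wants cross < 0 → take C=(3.4494,-5.7611) (cross=-71.993)
ex = (C−B)/|BC| = (0.7105,-0.7037); ey = (0.7037,0.7105)
P = B + 3.26·ex + -0.74·ey = (-1.1495,-2.2475)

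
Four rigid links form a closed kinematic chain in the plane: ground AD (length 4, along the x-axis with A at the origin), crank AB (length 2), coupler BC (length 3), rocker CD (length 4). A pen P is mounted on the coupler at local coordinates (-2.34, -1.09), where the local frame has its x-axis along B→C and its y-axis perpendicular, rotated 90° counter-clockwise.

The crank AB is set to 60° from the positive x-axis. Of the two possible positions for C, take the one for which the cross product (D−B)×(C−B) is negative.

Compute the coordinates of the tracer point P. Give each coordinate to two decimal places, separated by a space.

0.60 4.28

A=(0,0), D=(4.00,0)
B = A + 2.00·(cos60°, sin60°) = (1.0000, 1.7321)
|BD| = 3.4641
circle(B,3.00) ∩ circle(D,4.00): a=0.7217, h=2.9119
  candidates: C₊=(3.0810,3.8930) cross=10.087; C₋=(0.1690,-1.1506) cross=-10.087
  mode - wants cross < 0 → take C=(0.1690,-1.1506) (cross=-10.087)
ex = (C−B)/|BC| = (-0.2770,-0.9609); ey = (0.9609,-0.2770)
P = B + -2.34·ex + -1.09·ey = (0.6008,4.2824)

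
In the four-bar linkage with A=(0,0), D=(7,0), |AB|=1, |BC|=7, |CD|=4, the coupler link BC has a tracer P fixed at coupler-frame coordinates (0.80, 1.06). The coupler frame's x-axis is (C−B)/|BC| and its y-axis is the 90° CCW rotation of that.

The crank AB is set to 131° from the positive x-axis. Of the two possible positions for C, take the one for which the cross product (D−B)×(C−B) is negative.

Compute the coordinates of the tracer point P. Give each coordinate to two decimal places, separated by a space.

0.62 1.12

A=(0,0), D=(7.00,0)
B = A + 1.00·(cos131°, sin131°) = (-0.6561, 0.7547)
|BD| = 7.6932
circle(B,7.00) ∩ circle(D,4.00): a=5.9913, h=3.6199
  candidates: C₊=(5.6615,3.7694) cross=27.849; C₋=(4.9513,-3.4355) cross=-27.849
  mode - wants cross < 0 → take C=(4.9513,-3.4355) (cross=-27.849)
ex = (C−B)/|BC| = (0.8010,-0.5986); ey = (0.5986,0.8010)
P = B + 0.80·ex + 1.06·ey = (0.6193,1.1249)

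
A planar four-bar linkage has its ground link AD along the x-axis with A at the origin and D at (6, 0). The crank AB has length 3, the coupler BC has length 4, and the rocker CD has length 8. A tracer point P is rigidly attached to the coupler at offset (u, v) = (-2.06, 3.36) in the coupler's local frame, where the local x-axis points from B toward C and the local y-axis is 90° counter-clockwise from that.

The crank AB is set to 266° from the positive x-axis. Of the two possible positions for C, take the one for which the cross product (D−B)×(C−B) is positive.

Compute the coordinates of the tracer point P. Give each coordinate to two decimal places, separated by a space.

A=(0,0), D=(6.00,0)
B = A + 3.00·(cos266°, sin266°) = (-0.2093, -2.9927)
|BD| = 6.8928
circle(B,4.00) ∩ circle(D,8.00): a=-0.0355, h=3.9998
  candidates: C₊=(-1.9778,0.5951) cross=27.570; C₋=(1.4954,-6.6113) cross=-27.570
  mode + wants cross > 0 → take C=(-1.9778,0.5951) (cross=27.570)
ex = (C−B)/|BC| = (-0.4421,0.8969); ey = (-0.8969,-0.4421)
P = B + -2.06·ex + 3.36·ey = (-2.3122,-6.3260)

-2.31 -6.33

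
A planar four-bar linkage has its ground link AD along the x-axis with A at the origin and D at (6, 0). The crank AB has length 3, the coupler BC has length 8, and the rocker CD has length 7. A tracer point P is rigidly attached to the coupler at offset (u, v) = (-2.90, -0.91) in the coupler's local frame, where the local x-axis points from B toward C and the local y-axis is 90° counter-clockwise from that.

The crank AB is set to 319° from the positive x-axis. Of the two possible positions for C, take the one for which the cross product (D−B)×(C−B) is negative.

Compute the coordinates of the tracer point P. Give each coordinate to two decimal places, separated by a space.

-0.66 -1.14

A=(0,0), D=(6.00,0)
B = A + 3.00·(cos319°, sin319°) = (2.2641, -1.9682)
|BD| = 4.2226
circle(B,8.00) ∩ circle(D,7.00): a=3.8875, h=6.9920
  candidates: C₊=(2.4445,6.0298) cross=29.524; C₋=(8.9625,-6.3422) cross=-29.524
  mode - wants cross < 0 → take C=(8.9625,-6.3422) (cross=-29.524)
ex = (C−B)/|BC| = (0.8373,-0.5468); ey = (0.5468,0.8373)
P = B + -2.90·ex + -0.91·ey = (-0.6616,-1.1445)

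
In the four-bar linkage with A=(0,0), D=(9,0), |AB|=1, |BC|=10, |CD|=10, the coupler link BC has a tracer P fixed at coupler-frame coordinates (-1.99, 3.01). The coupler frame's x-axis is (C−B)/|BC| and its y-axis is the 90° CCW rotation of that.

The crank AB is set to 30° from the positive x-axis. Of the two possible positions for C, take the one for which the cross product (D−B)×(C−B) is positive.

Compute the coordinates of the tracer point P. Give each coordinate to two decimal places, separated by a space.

A=(0,0), D=(9.00,0)
B = A + 1.00·(cos30°, sin30°) = (0.8660, 0.5000)
|BD| = 8.1493
circle(B,10.00) ∩ circle(D,10.00): a=4.0747, h=9.1322
  candidates: C₊=(5.4933,9.3650) cross=74.421; C₋=(4.3727,-8.8650) cross=-74.421
  mode + wants cross > 0 → take C=(5.4933,9.3650) (cross=74.421)
ex = (C−B)/|BC| = (0.4627,0.8865); ey = (-0.8865,0.4627)
P = B + -1.99·ex + 3.01·ey = (-2.7232,0.1287)

-2.72 0.13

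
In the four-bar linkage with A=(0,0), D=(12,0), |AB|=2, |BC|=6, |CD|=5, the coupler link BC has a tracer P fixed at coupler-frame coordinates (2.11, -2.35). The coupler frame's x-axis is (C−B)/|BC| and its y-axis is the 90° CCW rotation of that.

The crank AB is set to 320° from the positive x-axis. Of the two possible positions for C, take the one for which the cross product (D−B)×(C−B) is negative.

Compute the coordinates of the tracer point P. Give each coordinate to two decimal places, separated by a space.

3.29 -3.91

A=(0,0), D=(12.00,0)
B = A + 2.00·(cos320°, sin320°) = (1.5321, -1.2856)
|BD| = 10.5466
circle(B,6.00) ∩ circle(D,5.00): a=5.7948, h=1.5558
  candidates: C₊=(7.0940,0.9650) cross=16.409; C₋=(7.4733,-2.1234) cross=-16.409
  mode - wants cross < 0 → take C=(7.4733,-2.1234) (cross=-16.409)
ex = (C−B)/|BC| = (0.9902,-0.1396); ey = (0.1396,0.9902)
P = B + 2.11·ex + -2.35·ey = (3.2933,-3.9072)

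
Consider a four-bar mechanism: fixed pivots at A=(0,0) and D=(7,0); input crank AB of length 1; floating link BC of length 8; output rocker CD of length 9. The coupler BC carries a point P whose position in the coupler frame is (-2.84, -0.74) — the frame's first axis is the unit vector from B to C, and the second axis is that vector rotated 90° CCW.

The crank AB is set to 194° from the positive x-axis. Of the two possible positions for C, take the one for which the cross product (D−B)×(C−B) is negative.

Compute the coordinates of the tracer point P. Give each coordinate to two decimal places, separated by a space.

-2.77 2.08

A=(0,0), D=(7.00,0)
B = A + 1.00·(cos194°, sin194°) = (-0.9703, -0.2419)
|BD| = 7.9740
circle(B,8.00) ∩ circle(D,9.00): a=2.9210, h=7.4477
  candidates: C₊=(1.7234,7.2909) cross=59.387; C₋=(2.1753,-7.5975) cross=-59.387
  mode - wants cross < 0 → take C=(2.1753,-7.5975) (cross=-59.387)
ex = (C−B)/|BC| = (0.3932,-0.9195); ey = (0.9195,0.3932)
P = B + -2.84·ex + -0.74·ey = (-2.7674,2.0784)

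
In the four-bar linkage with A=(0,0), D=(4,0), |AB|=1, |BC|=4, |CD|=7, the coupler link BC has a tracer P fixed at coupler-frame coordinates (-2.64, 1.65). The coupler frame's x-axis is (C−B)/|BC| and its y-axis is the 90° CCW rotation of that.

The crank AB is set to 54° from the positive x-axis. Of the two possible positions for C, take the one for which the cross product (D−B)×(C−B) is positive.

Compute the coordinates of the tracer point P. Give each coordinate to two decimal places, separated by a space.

A=(0,0), D=(4.00,0)
B = A + 1.00·(cos54°, sin54°) = (0.5878, 0.8090)
|BD| = 3.5068
circle(B,4.00) ∩ circle(D,7.00): a=-2.9517, h=2.6995
  candidates: C₊=(-1.6615,4.1167) cross=9.467; C₋=(-2.9071,-1.1367) cross=-9.467
  mode + wants cross > 0 → take C=(-1.6615,4.1167) (cross=9.467)
ex = (C−B)/|BC| = (-0.5623,0.8269); ey = (-0.8269,-0.5623)
P = B + -2.64·ex + 1.65·ey = (0.7079,-2.3019)

0.71 -2.30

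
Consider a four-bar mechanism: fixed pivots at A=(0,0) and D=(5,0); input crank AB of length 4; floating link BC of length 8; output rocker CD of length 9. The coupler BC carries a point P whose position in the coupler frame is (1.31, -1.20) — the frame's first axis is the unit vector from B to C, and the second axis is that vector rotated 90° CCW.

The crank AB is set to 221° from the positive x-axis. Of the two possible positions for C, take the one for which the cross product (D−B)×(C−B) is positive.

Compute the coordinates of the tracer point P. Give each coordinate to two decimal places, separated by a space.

A=(0,0), D=(5.00,0)
B = A + 4.00·(cos221°, sin221°) = (-3.0188, -2.6242)
|BD| = 8.4373
circle(B,8.00) ∩ circle(D,9.00): a=3.2112, h=7.3272
  candidates: C₊=(-2.2458,5.3383) cross=61.822; C₋=(2.3121,-8.5892) cross=-61.822
  mode + wants cross > 0 → take C=(-2.2458,5.3383) (cross=61.822)
ex = (C−B)/|BC| = (0.0966,0.9953); ey = (-0.9953,0.0966)
P = B + 1.31·ex + -1.20·ey = (-1.6979,-1.4363)

-1.70 -1.44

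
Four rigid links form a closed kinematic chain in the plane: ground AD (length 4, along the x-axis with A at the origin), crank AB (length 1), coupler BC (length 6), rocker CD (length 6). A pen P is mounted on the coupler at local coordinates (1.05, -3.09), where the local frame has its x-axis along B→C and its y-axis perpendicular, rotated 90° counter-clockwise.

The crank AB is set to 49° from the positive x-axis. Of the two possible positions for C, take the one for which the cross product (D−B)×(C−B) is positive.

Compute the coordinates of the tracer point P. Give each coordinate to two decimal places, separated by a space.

3.86 0.16

A=(0,0), D=(4.00,0)
B = A + 1.00·(cos49°, sin49°) = (0.6561, 0.7547)
|BD| = 3.4281
circle(B,6.00) ∩ circle(D,6.00): a=1.7140, h=5.7500
  candidates: C₊=(3.5939,5.9862) cross=19.711; C₋=(1.0621,-5.2315) cross=-19.711
  mode + wants cross > 0 → take C=(3.5939,5.9862) (cross=19.711)
ex = (C−B)/|BC| = (0.4896,0.8719); ey = (-0.8719,0.4896)
P = B + 1.05·ex + -3.09·ey = (3.8644,0.1572)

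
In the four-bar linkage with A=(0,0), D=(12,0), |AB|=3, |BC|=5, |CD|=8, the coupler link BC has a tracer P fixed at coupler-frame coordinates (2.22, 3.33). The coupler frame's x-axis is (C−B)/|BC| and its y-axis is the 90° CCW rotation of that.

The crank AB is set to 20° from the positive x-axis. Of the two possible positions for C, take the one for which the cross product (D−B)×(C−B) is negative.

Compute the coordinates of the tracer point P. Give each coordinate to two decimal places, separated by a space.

6.76 0.33

A=(0,0), D=(12.00,0)
B = A + 3.00·(cos20°, sin20°) = (2.8191, 1.0261)
|BD| = 9.2381
circle(B,5.00) ∩ circle(D,8.00): a=2.5082, h=4.3254
  candidates: C₊=(5.7922,5.0461) cross=39.958; C₋=(4.8314,-3.5511) cross=-39.958
  mode - wants cross < 0 → take C=(4.8314,-3.5511) (cross=-39.958)
ex = (C−B)/|BC| = (0.4025,-0.9154); ey = (0.9154,0.4025)
P = B + 2.22·ex + 3.33·ey = (6.7609,0.3340)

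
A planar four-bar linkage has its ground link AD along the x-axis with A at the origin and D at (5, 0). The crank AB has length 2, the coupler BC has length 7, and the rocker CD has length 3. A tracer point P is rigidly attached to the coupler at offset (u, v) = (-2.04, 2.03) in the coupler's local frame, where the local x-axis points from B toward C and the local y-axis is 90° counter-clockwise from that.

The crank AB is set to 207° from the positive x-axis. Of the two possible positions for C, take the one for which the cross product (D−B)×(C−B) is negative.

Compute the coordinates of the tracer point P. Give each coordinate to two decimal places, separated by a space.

-3.12 1.64

A=(0,0), D=(5.00,0)
B = A + 2.00·(cos207°, sin207°) = (-1.7820, -0.9080)
|BD| = 6.8425
circle(B,7.00) ∩ circle(D,3.00): a=6.3442, h=2.9583
  candidates: C₊=(4.1135,2.8660) cross=20.242; C₋=(4.8986,-2.9983) cross=-20.242
  mode - wants cross < 0 → take C=(4.8986,-2.9983) (cross=-20.242)
ex = (C−B)/|BC| = (0.9544,-0.2986); ey = (0.2986,0.9544)
P = B + -2.04·ex + 2.03·ey = (-3.1227,1.6386)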